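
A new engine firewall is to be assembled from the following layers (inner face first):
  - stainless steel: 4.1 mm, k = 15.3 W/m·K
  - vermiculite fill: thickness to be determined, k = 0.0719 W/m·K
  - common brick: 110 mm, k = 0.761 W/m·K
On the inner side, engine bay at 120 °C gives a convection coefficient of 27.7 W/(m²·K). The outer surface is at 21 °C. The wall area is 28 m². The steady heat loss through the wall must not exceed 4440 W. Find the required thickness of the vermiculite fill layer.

L ≈ 31.9 mm

Using the resistance-network approach (series):
R_inner film = 1/(h_i·A) = 1/(27.7×28) = 0.001289 K/W
R_stainless steel = L/(kA) = 0.0041/(15.3×28) = 9.57×10^-6 K/W
R_common brick = L/(kA) = 0.11/(0.761×28) = 0.005162 K/W
Sum of the known resistances R_other = 0.006461 K/W
Required total resistance R_tot = ΔT/Q_allow = 99/4440 = 0.0223 K/W
R_vermiculite fill = R_tot − R_other = 0.01584 K/W
L = R·k·A = 0.01584×0.0719×28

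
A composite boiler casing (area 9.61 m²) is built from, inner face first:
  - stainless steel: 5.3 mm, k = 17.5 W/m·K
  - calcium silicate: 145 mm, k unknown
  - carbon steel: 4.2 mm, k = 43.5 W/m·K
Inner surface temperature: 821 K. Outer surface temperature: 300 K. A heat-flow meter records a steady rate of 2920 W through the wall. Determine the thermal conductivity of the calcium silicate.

Using the resistance-network approach (series):
R_stainless steel = L/(kA) = 0.0053/(17.5×9.61) = 3.151×10^-5 K/W
R_carbon steel = L/(kA) = 0.0042/(43.5×9.61) = 1.005×10^-5 K/W
Sum of known resistances R_other = 4.156×10^-5 K/W
Total R = ΔT/Q = 521/2920 = 0.1784 K/W
R_calcium silicate = R_total − R_other = 0.1784 K/W
k = L/(R·A) = 0.145/(0.1784×9.61)

k ≈ 0.0846 W/(m·K)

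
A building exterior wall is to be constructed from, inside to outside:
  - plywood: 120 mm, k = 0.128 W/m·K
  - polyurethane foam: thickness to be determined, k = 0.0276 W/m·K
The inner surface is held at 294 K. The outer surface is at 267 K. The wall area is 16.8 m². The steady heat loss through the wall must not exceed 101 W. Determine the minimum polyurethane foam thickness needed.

L ≈ 98.1 mm

Thermal resistances in series:
R_plywood = L/(kA) = 0.12/(0.128×16.8) = 0.0558 K/W
Sum of the known resistances R_other = 0.0558 K/W
Required total resistance R_tot = ΔT/Q_allow = 27/101 = 0.2673 K/W
R_polyurethane foam = R_tot − R_other = 0.2115 K/W
L = R·k·A = 0.2115×0.0276×16.8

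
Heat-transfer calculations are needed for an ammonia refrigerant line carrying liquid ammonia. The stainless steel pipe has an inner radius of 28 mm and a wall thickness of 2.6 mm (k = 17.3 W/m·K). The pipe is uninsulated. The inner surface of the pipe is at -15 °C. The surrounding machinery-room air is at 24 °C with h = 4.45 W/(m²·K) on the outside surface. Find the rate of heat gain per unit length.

Cylindrical conduction, so R = ln(r₂/r₁)/(2πkL) per layer, in series:
R_stainless steel pipe wall = ln(30.6/28)/(2π×17.3×1) = 8.169×10^-4 K/W
R_outer film = 1/(h_o·2πr_oL) = 1/(4.45×2π×0.0306×1) = 1.169 K/W
R_total = 1.17 K/W
Q = ΔT/R_total = 39/1.17

q′ ≈ 33.3 W/m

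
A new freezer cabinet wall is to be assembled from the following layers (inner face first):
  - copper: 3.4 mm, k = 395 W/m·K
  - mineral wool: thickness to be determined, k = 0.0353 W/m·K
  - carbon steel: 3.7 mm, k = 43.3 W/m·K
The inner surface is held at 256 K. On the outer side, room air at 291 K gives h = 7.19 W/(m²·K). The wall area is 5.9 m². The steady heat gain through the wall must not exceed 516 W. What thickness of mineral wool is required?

Using the resistance-network approach (series):
R_copper = L/(kA) = 0.0034/(395×5.9) = 1.459×10^-6 K/W
R_carbon steel = L/(kA) = 0.0037/(43.3×5.9) = 1.448×10^-5 K/W
R_outer film = 1/(h_o·A) = 1/(7.19×5.9) = 0.02357 K/W
Sum of the known resistances R_other = 0.02359 K/W
Required total resistance R_tot = ΔT/Q_allow = 35/516 = 0.06783 K/W
R_mineral wool = R_tot − R_other = 0.04424 K/W
L = R·k·A = 0.04424×0.0353×5.9

L ≈ 9.21 mm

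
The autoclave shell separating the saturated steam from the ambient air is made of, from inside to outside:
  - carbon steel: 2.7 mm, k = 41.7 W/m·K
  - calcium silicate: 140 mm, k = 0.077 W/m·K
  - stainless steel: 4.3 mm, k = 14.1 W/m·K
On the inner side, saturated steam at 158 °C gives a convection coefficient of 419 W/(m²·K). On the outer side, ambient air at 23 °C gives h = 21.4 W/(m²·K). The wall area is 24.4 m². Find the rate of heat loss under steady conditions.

Q ≈ 1760 W

Treating each layer as a thermal resistance in series:
R_inner film = 1/(h_i·A) = 1/(419×24.4) = 9.781×10^-5 K/W
R_carbon steel = L/(kA) = 0.0027/(41.7×24.4) = 2.654×10^-6 K/W
R_calcium silicate = L/(kA) = 0.14/(0.077×24.4) = 0.07452 K/W
R_stainless steel = L/(kA) = 0.0043/(14.1×24.4) = 1.25×10^-5 K/W
R_outer film = 1/(h_o·A) = 1/(21.4×24.4) = 0.001915 K/W
R_total = 0.07654 K/W
Q = ΔT / R_total = 135 / 0.07654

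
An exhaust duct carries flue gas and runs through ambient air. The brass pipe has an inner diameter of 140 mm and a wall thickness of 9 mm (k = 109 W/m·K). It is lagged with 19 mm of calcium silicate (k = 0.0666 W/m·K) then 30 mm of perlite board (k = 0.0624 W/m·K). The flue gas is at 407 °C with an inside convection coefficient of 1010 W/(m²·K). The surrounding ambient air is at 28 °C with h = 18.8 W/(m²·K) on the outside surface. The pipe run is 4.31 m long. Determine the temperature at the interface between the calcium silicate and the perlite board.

Cylindrical conduction, so R = ln(r₂/r₁)/(2πkL) per layer, in series:
R_inner film = 1/(h_i·2πr₁L) = 1/(1010×2π×0.07×4.31) = 5.223×10^-4 K/W
R_brass pipe wall = ln(79/70)/(2π×109×4.31) = 4.098×10^-5 K/W
R_calcium silicate = ln(98/79)/(2π×0.0666×4.31) = 0.1195 K/W
R_perlite board = ln(128/98)/(2π×0.0624×4.31) = 0.158 K/W
R_outer film = 1/(h_o·2πr_oL) = 1/(18.8×2π×0.128×4.31) = 0.01535 K/W
R_total = 0.2934 K/W
Q = ΔT/R_total = 379/0.2934
Q = 1290 W
T_interface = T_inner − Q·ΣR(inner→interface) = 407 − 1290×0.1201

T ≈ 252 °C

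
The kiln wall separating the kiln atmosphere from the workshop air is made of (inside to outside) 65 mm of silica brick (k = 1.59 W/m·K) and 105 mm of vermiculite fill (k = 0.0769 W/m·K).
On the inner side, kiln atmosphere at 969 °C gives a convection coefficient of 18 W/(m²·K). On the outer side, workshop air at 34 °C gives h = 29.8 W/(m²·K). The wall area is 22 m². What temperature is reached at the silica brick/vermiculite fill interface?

Series thermal resistances:
R_inner film = 1/(h_i·A) = 1/(18×22) = 0.002525 K/W
R_silica brick = L/(kA) = 0.065/(1.59×22) = 0.001858 K/W
R_vermiculite fill = L/(kA) = 0.105/(0.0769×22) = 0.06206 K/W
R_outer film = 1/(h_o·A) = 1/(29.8×22) = 0.001525 K/W
R_total = 0.06797 K/W;  Q = ΔT/R_total = 935/0.06797 = 13760 W
T_interface = T_inner − Q·ΣR(inner→interface) = 969 − 13800×0.004383

T ≈ 909 °C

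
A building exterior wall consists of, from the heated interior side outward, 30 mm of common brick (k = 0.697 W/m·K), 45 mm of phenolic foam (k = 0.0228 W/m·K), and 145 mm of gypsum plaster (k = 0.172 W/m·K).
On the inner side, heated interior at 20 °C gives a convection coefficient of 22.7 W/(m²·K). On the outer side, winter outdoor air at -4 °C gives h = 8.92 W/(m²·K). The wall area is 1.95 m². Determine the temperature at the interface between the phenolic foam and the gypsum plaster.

Model the wall as resistances in series:
R_inner film = 1/(h_i·A) = 1/(22.7×1.95) = 0.02259 K/W
R_common brick = L/(kA) = 0.03/(0.697×1.95) = 0.02207 K/W
R_phenolic foam = L/(kA) = 0.045/(0.0228×1.95) = 1.012 K/W
R_gypsum plaster = L/(kA) = 0.145/(0.172×1.95) = 0.4323 K/W
R_outer film = 1/(h_o·A) = 1/(8.92×1.95) = 0.05749 K/W
R_total = 1.547 K/W;  Q = ΔT/R_total = 24/1.547 = 15.52 W
T_interface = T_inner − Q·ΣR(inner→interface) = 20 − 15.5×1.057

T ≈ 3.6 °C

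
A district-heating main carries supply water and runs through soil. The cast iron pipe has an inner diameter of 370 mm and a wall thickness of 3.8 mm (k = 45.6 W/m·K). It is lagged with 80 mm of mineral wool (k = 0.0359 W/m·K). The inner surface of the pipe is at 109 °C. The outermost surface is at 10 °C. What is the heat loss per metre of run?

q′ ≈ 63.2 W/m

Cylindrical conduction, so R = ln(r₂/r₁)/(2πkL) per layer, in series:
R_cast iron pipe wall = ln(188.8/185)/(2π×45.6×1) = 7.097×10^-5 K/W
R_mineral wool = ln(268.8/188.8)/(2π×0.0359×1) = 1.566 K/W
R_total = 1.566 K/W
Q = ΔT/R_total = 99/1.566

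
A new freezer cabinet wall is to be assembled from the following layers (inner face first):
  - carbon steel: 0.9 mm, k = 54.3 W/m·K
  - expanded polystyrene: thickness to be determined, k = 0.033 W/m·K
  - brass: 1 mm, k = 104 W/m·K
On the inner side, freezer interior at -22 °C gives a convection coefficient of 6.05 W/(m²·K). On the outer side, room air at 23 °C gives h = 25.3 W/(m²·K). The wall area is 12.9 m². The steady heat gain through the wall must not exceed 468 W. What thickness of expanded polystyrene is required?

L ≈ 34.2 mm

Series thermal resistances:
R_inner film = 1/(h_i·A) = 1/(6.05×12.9) = 0.01281 K/W
R_carbon steel = L/(kA) = 0.0009/(54.3×12.9) = 1.285×10^-6 K/W
R_brass = L/(kA) = 0.001/(104×12.9) = 7.454×10^-7 K/W
R_outer film = 1/(h_o·A) = 1/(25.3×12.9) = 0.003064 K/W
Sum of the known resistances R_other = 0.01588 K/W
Required total resistance R_tot = ΔT/Q_allow = 45/468 = 0.09615 K/W
R_expanded polystyrene = R_tot − R_other = 0.08027 K/W
L = R·k·A = 0.08027×0.033×12.9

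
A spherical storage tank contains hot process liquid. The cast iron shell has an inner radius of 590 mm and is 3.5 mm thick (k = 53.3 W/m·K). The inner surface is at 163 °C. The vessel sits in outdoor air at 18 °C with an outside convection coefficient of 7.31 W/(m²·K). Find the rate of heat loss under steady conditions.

Radial (spherical) resistances in series:
R_cast iron shell = (1/0.59 − 1/0.5935)/(4π×53.3) = 1.492×10^-5 K/W
R_outer film = 1/(h·4πr_o²) = 1/(7.31×4π×0.5935²) = 0.03091 K/W
R_total = 0.03092 K/W
Q = ΔT/R_total = 145/0.03092

Q ≈ 4690 W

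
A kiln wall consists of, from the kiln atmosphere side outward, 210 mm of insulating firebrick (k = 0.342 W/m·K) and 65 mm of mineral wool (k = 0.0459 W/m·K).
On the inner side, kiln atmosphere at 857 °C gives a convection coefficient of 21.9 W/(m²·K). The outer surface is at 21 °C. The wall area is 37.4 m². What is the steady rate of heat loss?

Q ≈ 15100 W

Model the wall as resistances in series:
R_inner film = 1/(h_i·A) = 1/(21.9×37.4) = 0.001221 K/W
R_insulating firebrick = L/(kA) = 0.21/(0.342×37.4) = 0.01642 K/W
R_mineral wool = L/(kA) = 0.065/(0.0459×37.4) = 0.03786 K/W
R_total = 0.0555 K/W
Q = ΔT / R_total = 836 / 0.0555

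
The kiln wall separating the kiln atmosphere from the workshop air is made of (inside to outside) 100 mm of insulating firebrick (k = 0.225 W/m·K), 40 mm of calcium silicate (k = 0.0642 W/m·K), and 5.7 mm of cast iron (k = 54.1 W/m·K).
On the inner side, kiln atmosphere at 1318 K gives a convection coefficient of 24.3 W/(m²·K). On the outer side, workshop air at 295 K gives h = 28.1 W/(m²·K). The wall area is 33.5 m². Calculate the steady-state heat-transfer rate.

Using the resistance-network approach (series):
R_inner film = 1/(h_i·A) = 1/(24.3×33.5) = 0.001228 K/W
R_insulating firebrick = L/(kA) = 0.1/(0.225×33.5) = 0.01327 K/W
R_calcium silicate = L/(kA) = 0.04/(0.0642×33.5) = 0.0186 K/W
R_cast iron = L/(kA) = 0.0057/(54.1×33.5) = 3.145×10^-6 K/W
R_outer film = 1/(h_o·A) = 1/(28.1×33.5) = 0.001062 K/W
R_total = 0.03416 K/W
Q = ΔT / R_total = 1023 / 0.03416

Q ≈ 29900 W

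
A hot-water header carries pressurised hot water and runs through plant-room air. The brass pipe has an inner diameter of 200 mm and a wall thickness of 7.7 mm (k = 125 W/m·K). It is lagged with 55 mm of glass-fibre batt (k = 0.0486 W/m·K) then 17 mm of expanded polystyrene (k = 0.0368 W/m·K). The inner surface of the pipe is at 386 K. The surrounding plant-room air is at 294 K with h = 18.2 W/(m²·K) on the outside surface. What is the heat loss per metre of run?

q′ ≈ 50.3 W/m

For a radial system each layer contributes R = ln(r_out/r_in)/(2πkL); films add R = 1/(hA).
R_brass pipe wall = ln(107.7/100)/(2π×125×1) = 9.445×10^-5 K/W
R_glass-fibre batt = ln(162.7/107.7)/(2π×0.0486×1) = 1.351 K/W
R_expanded polystyrene = ln(179.7/162.7)/(2π×0.0368×1) = 0.4298 K/W
R_outer film = 1/(h_o·2πr_oL) = 1/(18.2×2π×0.1797×1) = 0.04866 K/W
R_total = 1.83 K/W
Q = ΔT/R_total = 92/1.83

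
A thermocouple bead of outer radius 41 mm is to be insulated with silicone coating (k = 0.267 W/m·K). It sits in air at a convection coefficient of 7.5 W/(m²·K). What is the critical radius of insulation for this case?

For a sphere r_cr = 2k/h = 2×0.267/7.5
r_cr = 71.2 mm; since the bare radius (41 mm) is below r_cr, adding a thin layer of insulation will *increase* heat loss.

r_cr ≈ 71.2 mm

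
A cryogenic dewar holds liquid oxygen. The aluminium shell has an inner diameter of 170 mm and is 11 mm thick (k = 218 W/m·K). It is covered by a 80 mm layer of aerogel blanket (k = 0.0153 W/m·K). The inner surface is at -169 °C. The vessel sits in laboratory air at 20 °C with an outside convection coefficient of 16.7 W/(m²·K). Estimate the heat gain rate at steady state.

Each spherical layer contributes R = (1/r_i − 1/r_o)/(4πk):
R_aluminium shell = (1/0.085 − 1/0.096)/(4π×218) = 4.921×10^-4 K/W
R_aerogel blanket = (1/0.096 − 1/0.176)/(4π×0.0153) = 24.63 K/W
R_outer film = 1/(h·4πr_o²) = 1/(16.7×4π×0.176²) = 0.1538 K/W
R_total = 24.78 K/W
Q = ΔT/R_total = 189/24.78

Q ≈ 7.63 W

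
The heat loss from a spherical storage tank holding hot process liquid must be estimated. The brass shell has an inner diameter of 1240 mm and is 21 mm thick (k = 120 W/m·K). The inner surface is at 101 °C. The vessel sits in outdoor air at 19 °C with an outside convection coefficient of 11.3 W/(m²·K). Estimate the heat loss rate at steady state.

Radial (spherical) resistances in series:
R_brass shell = (1/0.62 − 1/0.641)/(4π×120) = 3.504×10^-5 K/W
R_outer film = 1/(h·4πr_o²) = 1/(11.3×4π×0.641²) = 0.01714 K/W
R_total = 0.01717 K/W
Q = ΔT/R_total = 82/0.01717

Q ≈ 4770 W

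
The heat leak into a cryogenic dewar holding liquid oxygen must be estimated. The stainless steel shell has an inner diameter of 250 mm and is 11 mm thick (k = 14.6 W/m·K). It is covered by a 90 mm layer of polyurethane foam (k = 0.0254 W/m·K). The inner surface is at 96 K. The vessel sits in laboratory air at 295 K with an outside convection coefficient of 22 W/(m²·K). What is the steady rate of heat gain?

Q ≈ 21.5 W

For a spherical shell R = (1/r₁ − 1/r₂)/(4πk); film R = 1/(h·4πr²). In series:
R_stainless steel shell = (1/0.125 − 1/0.136)/(4π×14.6) = 0.003527 K/W
R_polyurethane foam = (1/0.136 − 1/0.226)/(4π×0.0254) = 9.174 K/W
R_outer film = 1/(h·4πr_o²) = 1/(22×4π×0.226²) = 0.07082 K/W
R_total = 9.248 K/W
Q = ΔT/R_total = 199/9.248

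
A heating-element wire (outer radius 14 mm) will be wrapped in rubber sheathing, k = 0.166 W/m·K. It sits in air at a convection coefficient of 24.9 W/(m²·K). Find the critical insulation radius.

r_cr ≈ 6.67 mm

For a cylinder r_cr = k/h = 0.166/24.9
r_cr = 6.67 mm; since the bare radius (14 mm) is above r_cr, any added insulation will reduce heat loss.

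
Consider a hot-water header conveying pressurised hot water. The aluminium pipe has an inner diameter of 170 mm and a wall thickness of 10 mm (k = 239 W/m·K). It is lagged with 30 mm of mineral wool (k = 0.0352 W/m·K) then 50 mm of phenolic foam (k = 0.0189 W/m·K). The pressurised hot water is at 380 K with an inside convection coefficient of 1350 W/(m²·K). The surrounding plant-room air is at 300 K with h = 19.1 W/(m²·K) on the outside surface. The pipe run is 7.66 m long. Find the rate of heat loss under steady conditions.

Q ≈ 149 W

Cylindrical conduction, so R = ln(r₂/r₁)/(2πkL) per layer, in series:
R_inner film = 1/(h_i·2πr₁L) = 1/(1350×2π×0.085×7.66) = 1.811×10^-4 K/W
R_aluminium pipe wall = ln(95/85)/(2π×239×7.66) = 9.669×10^-6 K/W
R_mineral wool = ln(125/95)/(2π×0.0352×7.66) = 0.162 K/W
R_phenolic foam = ln(175/125)/(2π×0.0189×7.66) = 0.3699 K/W
R_outer film = 1/(h_o·2πr_oL) = 1/(19.1×2π×0.175×7.66) = 0.006216 K/W
R_total = 0.5383 K/W
Q = ΔT/R_total = 80/0.5383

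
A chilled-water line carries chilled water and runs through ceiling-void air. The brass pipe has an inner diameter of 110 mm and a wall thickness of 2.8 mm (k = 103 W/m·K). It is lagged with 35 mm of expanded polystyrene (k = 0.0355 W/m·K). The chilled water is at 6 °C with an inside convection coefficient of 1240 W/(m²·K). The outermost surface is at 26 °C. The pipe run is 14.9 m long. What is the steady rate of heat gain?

Q ≈ 140 W

Treating each annulus and film as a series resistance:
R_inner film = 1/(h_i·2πr₁L) = 1/(1240×2π×0.055×14.9) = 1.566×10^-4 K/W
R_brass pipe wall = ln(57.8/55)/(2π×103×14.9) = 5.149×10^-6 K/W
R_expanded polystyrene = ln(92.8/57.8)/(2π×0.0355×14.9) = 0.1425 K/W
R_total = 0.1426 K/W
Q = ΔT/R_total = 20/0.1426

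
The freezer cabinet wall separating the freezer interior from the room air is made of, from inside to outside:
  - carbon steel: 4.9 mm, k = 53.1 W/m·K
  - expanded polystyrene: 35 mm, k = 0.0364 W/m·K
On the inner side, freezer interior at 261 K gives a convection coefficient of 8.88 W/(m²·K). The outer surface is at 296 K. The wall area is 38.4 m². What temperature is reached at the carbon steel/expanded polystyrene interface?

Thermal resistances in series:
R_inner film = 1/(h_i·A) = 1/(8.88×38.4) = 0.002933 K/W
R_carbon steel = L/(kA) = 0.0049/(53.1×38.4) = 2.403×10^-6 K/W
R_expanded polystyrene = L/(kA) = 0.035/(0.0364×38.4) = 0.02504 K/W
R_total = 0.02798 K/W;  Q = ΔT/R_total = 35/0.02798 = 1251 W
T_interface = T_inner + Q·ΣR(inner→interface) = 261 + 1250×0.002935

T ≈ 265 K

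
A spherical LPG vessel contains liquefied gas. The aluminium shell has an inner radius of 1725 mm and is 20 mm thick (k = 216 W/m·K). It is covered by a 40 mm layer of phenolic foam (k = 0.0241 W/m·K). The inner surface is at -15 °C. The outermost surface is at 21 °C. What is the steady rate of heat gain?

Q ≈ 849 W

Radial (spherical) resistances in series:
R_aluminium shell = (1/1.725 − 1/1.745)/(4π×216) = 2.448×10^-6 K/W
R_phenolic foam = (1/1.745 − 1/1.785)/(4π×0.0241) = 0.0424 K/W
R_total = 0.04241 K/W
Q = ΔT/R_total = 36/0.04241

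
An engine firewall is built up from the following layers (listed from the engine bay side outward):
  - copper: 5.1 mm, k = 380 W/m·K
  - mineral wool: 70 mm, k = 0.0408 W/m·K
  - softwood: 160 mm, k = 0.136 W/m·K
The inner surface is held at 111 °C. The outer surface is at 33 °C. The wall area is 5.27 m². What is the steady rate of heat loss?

Model the wall as resistances in series:
R_copper = L/(kA) = 0.0051/(380×5.27) = 2.547×10^-6 K/W
R_mineral wool = L/(kA) = 0.07/(0.0408×5.27) = 0.3256 K/W
R_softwood = L/(kA) = 0.16/(0.136×5.27) = 0.2232 K/W
R_total = 0.5488 K/W
Q = ΔT / R_total = 78 / 0.5488

Q ≈ 142 W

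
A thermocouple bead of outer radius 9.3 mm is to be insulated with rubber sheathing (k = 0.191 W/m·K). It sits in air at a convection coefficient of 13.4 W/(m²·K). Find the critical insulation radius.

r_cr ≈ 28.5 mm

For a sphere r_cr = 2k/h = 2×0.191/13.4
r_cr = 28.5 mm; since the bare radius (9.3 mm) is below r_cr, adding a thin layer of insulation will *increase* heat loss.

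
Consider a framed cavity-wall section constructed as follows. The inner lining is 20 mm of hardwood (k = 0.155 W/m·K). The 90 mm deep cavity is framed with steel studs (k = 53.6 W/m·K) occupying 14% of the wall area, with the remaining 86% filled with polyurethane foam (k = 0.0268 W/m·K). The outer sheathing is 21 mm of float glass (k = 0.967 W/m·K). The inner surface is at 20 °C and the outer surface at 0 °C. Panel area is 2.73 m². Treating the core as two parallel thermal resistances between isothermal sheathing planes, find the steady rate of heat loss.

Sheathing layers in series; stud and cavity paths in parallel between them.
R_inner = 0.02/(0.155×2.73) = 0.04726 K/W
R_stud  = 0.09/(53.6×0.14×2.73) = 0.004393 K/W
R_cav   = 0.09/(0.0268×0.86×2.73) = 1.43 K/W
1/R_core = 1/R_stud + 1/R_cav → R_core = 0.00438 K/W
R_outer = 0.021/(0.967×2.73) = 0.007955 K/W
R_total = 0.0596 K/W
Q = ΔT/R_total = 20/0.0596

Q ≈ 336 W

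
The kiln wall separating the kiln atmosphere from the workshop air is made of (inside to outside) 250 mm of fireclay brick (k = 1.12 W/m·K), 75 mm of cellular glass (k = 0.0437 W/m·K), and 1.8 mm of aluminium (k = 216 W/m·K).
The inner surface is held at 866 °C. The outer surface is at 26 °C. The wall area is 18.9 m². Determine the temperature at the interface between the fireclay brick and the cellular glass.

Using the resistance-network approach (series):
R_fireclay brick = L/(kA) = 0.25/(1.12×18.9) = 0.01181 K/W
R_cellular glass = L/(kA) = 0.075/(0.0437×18.9) = 0.09081 K/W
R_aluminium = L/(kA) = 0.0018/(216×18.9) = 4.409×10^-7 K/W
R_total = 0.1026 K/W;  Q = ΔT/R_total = 840/0.1026 = 8186 W
T_interface = T_inner − Q·ΣR(inner→interface) = 866 − 8190×0.01181

T ≈ 769 °C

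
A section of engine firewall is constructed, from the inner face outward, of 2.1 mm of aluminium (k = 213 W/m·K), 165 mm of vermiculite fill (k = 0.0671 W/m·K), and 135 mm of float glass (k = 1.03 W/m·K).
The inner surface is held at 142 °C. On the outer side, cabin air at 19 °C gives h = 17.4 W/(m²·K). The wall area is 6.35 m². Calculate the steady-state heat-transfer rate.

Using the resistance-network approach (series):
R_aluminium = L/(kA) = 0.0021/(213×6.35) = 1.553×10^-6 K/W
R_vermiculite fill = L/(kA) = 0.165/(0.0671×6.35) = 0.3872 K/W
R_float glass = L/(kA) = 0.135/(1.03×6.35) = 0.02064 K/W
R_outer film = 1/(h_o·A) = 1/(17.4×6.35) = 0.009051 K/W
R_total = 0.4169 K/W
Q = ΔT / R_total = 123 / 0.4169

Q ≈ 295 W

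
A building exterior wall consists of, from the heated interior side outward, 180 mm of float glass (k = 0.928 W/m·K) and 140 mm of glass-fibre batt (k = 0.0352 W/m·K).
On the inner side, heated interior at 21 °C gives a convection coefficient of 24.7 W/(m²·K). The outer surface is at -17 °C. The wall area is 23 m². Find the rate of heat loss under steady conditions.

Model the wall as resistances in series:
R_inner film = 1/(h_i·A) = 1/(24.7×23) = 0.00176 K/W
R_float glass = L/(kA) = 0.18/(0.928×23) = 0.008433 K/W
R_glass-fibre batt = L/(kA) = 0.14/(0.0352×23) = 0.1729 K/W
R_total = 0.1831 K/W
Q = ΔT / R_total = 38 / 0.1831

Q ≈ 208 W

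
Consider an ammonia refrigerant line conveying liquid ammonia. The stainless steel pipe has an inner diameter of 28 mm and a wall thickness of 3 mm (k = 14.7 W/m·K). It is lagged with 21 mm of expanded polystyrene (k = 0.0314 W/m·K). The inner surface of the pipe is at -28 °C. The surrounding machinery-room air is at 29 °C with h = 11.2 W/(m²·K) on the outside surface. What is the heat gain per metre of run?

q′ ≈ 12.8 W/m

For a radial system each layer contributes R = ln(r_out/r_in)/(2πkL); films add R = 1/(hA).
R_stainless steel pipe wall = ln(17/14)/(2π×14.7×1) = 0.002102 K/W
R_expanded polystyrene = ln(38/17)/(2π×0.0314×1) = 4.077 K/W
R_outer film = 1/(h_o·2πr_oL) = 1/(11.2×2π×0.038×1) = 0.374 K/W
R_total = 4.453 K/W
Q = ΔT/R_total = 57/4.453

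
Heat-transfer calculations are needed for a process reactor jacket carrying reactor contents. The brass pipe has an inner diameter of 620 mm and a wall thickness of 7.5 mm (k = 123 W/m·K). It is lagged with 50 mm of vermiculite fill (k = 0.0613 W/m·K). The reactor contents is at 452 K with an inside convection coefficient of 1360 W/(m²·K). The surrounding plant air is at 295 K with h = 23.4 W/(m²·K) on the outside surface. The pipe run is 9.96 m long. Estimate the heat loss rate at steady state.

Cylindrical conduction, so R = ln(r₂/r₁)/(2πkL) per layer, in series:
R_inner film = 1/(h_i·2πr₁L) = 1/(1360×2π×0.31×9.96) = 3.79×10^-5 K/W
R_brass pipe wall = ln(317.5/310)/(2π×123×9.96) = 3.106×10^-6 K/W
R_vermiculite fill = ln(367.5/317.5)/(2π×0.0613×9.96) = 0.03812 K/W
R_outer film = 1/(h_o·2πr_oL) = 1/(23.4×2π×0.3675×9.96) = 0.001858 K/W
R_total = 0.04002 K/W
Q = ΔT/R_total = 157/0.04002

Q ≈ 3920 W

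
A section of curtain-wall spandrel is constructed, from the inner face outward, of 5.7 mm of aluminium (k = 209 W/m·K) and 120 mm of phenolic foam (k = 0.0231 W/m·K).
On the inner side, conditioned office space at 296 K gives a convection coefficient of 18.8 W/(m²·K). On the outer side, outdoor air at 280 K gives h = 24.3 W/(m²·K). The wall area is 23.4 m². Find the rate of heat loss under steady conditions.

Series thermal resistances:
R_inner film = 1/(h_i·A) = 1/(18.8×23.4) = 0.002273 K/W
R_aluminium = L/(kA) = 0.0057/(209×23.4) = 1.166×10^-6 K/W
R_phenolic foam = L/(kA) = 0.12/(0.0231×23.4) = 0.222 K/W
R_outer film = 1/(h_o·A) = 1/(24.3×23.4) = 0.001759 K/W
R_total = 0.226 K/W
Q = ΔT / R_total = 16 / 0.226

Q ≈ 70.8 W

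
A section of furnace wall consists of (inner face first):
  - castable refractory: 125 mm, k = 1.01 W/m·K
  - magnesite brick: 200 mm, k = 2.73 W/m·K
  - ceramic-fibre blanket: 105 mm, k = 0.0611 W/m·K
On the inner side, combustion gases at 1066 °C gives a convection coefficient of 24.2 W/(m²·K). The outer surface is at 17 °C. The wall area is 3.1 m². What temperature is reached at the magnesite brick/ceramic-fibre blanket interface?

Using the resistance-network approach (series):
R_inner film = 1/(h_i·A) = 1/(24.2×3.1) = 0.01333 K/W
R_castable refractory = L/(kA) = 0.125/(1.01×3.1) = 0.03992 K/W
R_magnesite brick = L/(kA) = 0.2/(2.73×3.1) = 0.02363 K/W
R_ceramic-fibre blanket = L/(kA) = 0.105/(0.0611×3.1) = 0.5544 K/W
R_total = 0.6312 K/W;  Q = ΔT/R_total = 1049/0.6312 = 1662 W
T_interface = T_inner − Q·ΣR(inner→interface) = 1066 − 1660×0.07689

T ≈ 938 °C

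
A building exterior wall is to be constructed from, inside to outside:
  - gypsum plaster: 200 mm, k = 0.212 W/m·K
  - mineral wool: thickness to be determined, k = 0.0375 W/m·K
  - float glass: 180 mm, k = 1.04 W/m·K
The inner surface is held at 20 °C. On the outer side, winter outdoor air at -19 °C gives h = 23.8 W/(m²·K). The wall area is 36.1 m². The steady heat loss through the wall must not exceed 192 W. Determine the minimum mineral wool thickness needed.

L ≈ 232 mm

Treating each layer as a thermal resistance in series:
R_gypsum plaster = L/(kA) = 0.2/(0.212×36.1) = 0.02613 K/W
R_float glass = L/(kA) = 0.18/(1.04×36.1) = 0.004794 K/W
R_outer film = 1/(h_o·A) = 1/(23.8×36.1) = 0.001164 K/W
Sum of the known resistances R_other = 0.03209 K/W
Required total resistance R_tot = ΔT/Q_allow = 39/192 = 0.2031 K/W
R_mineral wool = R_tot − R_other = 0.171 K/W
L = R·k·A = 0.171×0.0375×36.1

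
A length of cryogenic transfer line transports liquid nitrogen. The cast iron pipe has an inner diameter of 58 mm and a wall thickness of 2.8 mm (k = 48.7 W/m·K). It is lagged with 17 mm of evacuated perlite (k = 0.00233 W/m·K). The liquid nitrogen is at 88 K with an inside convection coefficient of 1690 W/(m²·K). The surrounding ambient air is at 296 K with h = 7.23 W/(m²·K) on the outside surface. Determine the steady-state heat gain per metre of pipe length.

q′ ≈ 7 W/m

For a radial system each layer contributes R = ln(r_out/r_in)/(2πkL); films add R = 1/(hA).
R_inner film = 1/(h_i·2πr₁L) = 1/(1690×2π×0.029×1) = 0.003247 K/W
R_cast iron pipe wall = ln(31.8/29)/(2π×48.7×1) = 3.012×10^-4 K/W
R_evacuated perlite = ln(48.8/31.8)/(2π×0.00233×1) = 29.25 K/W
R_outer film = 1/(h_o·2πr_oL) = 1/(7.23×2π×0.0488×1) = 0.4511 K/W
R_total = 29.71 K/W
Q = ΔT/R_total = 208/29.71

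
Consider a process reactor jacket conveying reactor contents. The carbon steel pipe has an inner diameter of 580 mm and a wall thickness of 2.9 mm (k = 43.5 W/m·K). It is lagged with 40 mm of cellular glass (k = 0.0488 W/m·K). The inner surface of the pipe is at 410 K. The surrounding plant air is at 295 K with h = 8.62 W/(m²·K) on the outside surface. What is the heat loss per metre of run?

Per-layer cylindrical resistances, series-summed:
R_carbon steel pipe wall = ln(292.9/290)/(2π×43.5×1) = 3.641×10^-5 K/W
R_cellular glass = ln(332.9/292.9)/(2π×0.0488×1) = 0.4175 K/W
R_outer film = 1/(h_o·2πr_oL) = 1/(8.62×2π×0.3329×1) = 0.05546 K/W
R_total = 0.473 K/W
Q = ΔT/R_total = 115/0.473

q′ ≈ 243 W/m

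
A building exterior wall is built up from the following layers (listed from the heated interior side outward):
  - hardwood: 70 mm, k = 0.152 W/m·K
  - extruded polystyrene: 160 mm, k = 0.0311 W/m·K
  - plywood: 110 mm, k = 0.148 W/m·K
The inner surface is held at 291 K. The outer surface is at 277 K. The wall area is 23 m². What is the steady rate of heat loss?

Using the resistance-network approach (series):
R_hardwood = L/(kA) = 0.07/(0.152×23) = 0.02002 K/W
R_extruded polystyrene = L/(kA) = 0.16/(0.0311×23) = 0.2237 K/W
R_plywood = L/(kA) = 0.11/(0.148×23) = 0.03231 K/W
R_total = 0.276 K/W
Q = ΔT / R_total = 14 / 0.276

Q ≈ 50.7 W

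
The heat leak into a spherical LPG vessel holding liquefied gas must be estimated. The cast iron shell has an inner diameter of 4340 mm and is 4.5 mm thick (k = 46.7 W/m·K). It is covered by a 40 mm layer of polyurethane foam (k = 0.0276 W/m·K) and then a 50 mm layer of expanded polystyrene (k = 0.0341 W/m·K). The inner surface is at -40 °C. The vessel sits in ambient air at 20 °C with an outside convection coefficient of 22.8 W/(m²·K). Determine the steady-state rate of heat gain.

Each spherical layer contributes R = (1/r_i − 1/r_o)/(4πk):
R_cast iron shell = (1/2.17 − 1/2.1745)/(4π×46.7) = 1.625×10^-6 K/W
R_polyurethane foam = (1/2.1745 − 1/2.2145)/(4π×0.0276) = 0.02395 K/W
R_expanded polystyrene = (1/2.2145 − 1/2.2645)/(4π×0.0341) = 0.02327 K/W
R_outer film = 1/(h·4πr_o²) = 1/(22.8×4π×2.2645²) = 6.806×10^-4 K/W
R_total = 0.0479 K/W
Q = ΔT/R_total = 60/0.0479

Q ≈ 1250 W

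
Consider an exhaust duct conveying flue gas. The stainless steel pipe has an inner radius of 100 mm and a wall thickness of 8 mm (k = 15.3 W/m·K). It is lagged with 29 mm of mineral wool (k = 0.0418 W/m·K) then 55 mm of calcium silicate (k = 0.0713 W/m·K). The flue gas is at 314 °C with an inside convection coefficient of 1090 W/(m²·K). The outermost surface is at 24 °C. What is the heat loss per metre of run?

q′ ≈ 175 W/m

Treating each annulus and film as a series resistance:
R_inner film = 1/(h_i·2πr₁L) = 1/(1090×2π×0.1×1) = 0.00146 K/W
R_stainless steel pipe wall = ln(108/100)/(2π×15.3×1) = 8.006×10^-4 K/W
R_mineral wool = ln(137/108)/(2π×0.0418×1) = 0.9056 K/W
R_calcium silicate = ln(192/137)/(2π×0.0713×1) = 0.7534 K/W
R_total = 1.661 K/W
Q = ΔT/R_total = 290/1.661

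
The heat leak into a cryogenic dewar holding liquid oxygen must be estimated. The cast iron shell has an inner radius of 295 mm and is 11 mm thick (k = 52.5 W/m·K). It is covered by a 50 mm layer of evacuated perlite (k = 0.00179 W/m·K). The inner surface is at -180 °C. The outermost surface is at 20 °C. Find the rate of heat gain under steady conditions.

Q ≈ 9.8 W

Radial (spherical) resistances in series:
R_cast iron shell = (1/0.295 − 1/0.306)/(4π×52.5) = 1.847×10^-4 K/W
R_evacuated perlite = (1/0.306 − 1/0.356)/(4π×0.00179) = 20.4 K/W
R_total = 20.41 K/W
Q = ΔT/R_total = 200/20.41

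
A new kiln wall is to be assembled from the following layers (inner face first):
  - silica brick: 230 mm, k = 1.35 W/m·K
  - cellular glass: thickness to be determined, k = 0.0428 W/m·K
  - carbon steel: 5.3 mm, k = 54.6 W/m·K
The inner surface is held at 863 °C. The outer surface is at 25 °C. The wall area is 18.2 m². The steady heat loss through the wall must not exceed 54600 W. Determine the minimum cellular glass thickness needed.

L ≈ 4.66 mm

Treating each layer as a thermal resistance in series:
R_silica brick = L/(kA) = 0.23/(1.35×18.2) = 0.009361 K/W
R_carbon steel = L/(kA) = 0.0053/(54.6×18.2) = 5.333×10^-6 K/W
Sum of the known resistances R_other = 0.009366 K/W
Required total resistance R_tot = ΔT/Q_allow = 838/54600 = 0.01535 K/W
R_cellular glass = R_tot − R_other = 0.005982 K/W
L = R·k·A = 0.005982×0.0428×18.2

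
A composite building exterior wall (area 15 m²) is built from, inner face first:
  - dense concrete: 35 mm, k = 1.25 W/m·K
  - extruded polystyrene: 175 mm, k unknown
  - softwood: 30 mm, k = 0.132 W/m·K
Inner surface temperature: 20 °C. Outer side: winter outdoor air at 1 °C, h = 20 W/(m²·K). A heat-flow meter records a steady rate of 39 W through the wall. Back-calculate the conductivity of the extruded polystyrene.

Treating each layer as a thermal resistance in series:
R_dense concrete = L/(kA) = 0.035/(1.25×15) = 0.001867 K/W
R_softwood = L/(kA) = 0.03/(0.132×15) = 0.01515 K/W
R_outer film = 1/(h_o·A) = 1/(20×15) = 0.003333 K/W
Sum of known resistances R_other = 0.02035 K/W
Total R = ΔT/Q = 19/39 = 0.4872 K/W
R_extruded polystyrene = R_total − R_other = 0.4668 K/W
k = L/(R·A) = 0.175/(0.4668×15)

k ≈ 0.025 W/(m·K)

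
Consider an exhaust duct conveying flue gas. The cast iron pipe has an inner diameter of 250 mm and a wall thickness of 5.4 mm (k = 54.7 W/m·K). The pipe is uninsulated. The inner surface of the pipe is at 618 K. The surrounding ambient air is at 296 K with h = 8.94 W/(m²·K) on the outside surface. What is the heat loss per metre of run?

Cylindrical conduction, so R = ln(r₂/r₁)/(2πkL) per layer, in series:
R_cast iron pipe wall = ln(130.4/125)/(2π×54.7×1) = 1.231×10^-4 K/W
R_outer film = 1/(h_o·2πr_oL) = 1/(8.94×2π×0.1304×1) = 0.1365 K/W
R_total = 0.1366 K/W
Q = ΔT/R_total = 322/0.1366

q′ ≈ 2360 W/m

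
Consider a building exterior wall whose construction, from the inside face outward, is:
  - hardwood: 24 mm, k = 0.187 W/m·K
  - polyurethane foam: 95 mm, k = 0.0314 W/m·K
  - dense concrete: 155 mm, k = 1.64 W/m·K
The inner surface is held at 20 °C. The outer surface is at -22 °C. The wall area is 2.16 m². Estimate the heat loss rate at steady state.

Model the wall as resistances in series:
R_hardwood = L/(kA) = 0.024/(0.187×2.16) = 0.05942 K/W
R_polyurethane foam = L/(kA) = 0.095/(0.0314×2.16) = 1.401 K/W
R_dense concrete = L/(kA) = 0.155/(1.64×2.16) = 0.04376 K/W
R_total = 1.504 K/W
Q = ΔT / R_total = 42 / 1.504

Q ≈ 27.9 W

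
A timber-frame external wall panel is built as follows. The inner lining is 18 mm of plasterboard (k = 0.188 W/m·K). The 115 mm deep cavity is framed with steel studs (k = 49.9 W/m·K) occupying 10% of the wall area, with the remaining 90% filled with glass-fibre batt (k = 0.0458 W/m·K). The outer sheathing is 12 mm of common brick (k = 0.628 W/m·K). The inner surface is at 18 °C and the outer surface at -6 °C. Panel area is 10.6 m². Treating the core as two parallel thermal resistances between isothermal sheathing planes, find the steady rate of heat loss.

Sheathing layers in series; stud and cavity paths in parallel between them.
R_inner = 0.018/(0.188×10.6) = 0.009033 K/W
R_stud  = 0.115/(49.9×0.1×10.6) = 0.002174 K/W
R_cav   = 0.115/(0.0458×0.9×10.6) = 0.2632 K/W
1/R_core = 1/R_stud + 1/R_cav → R_core = 0.002156 K/W
R_outer = 0.012/(0.628×10.6) = 0.001803 K/W
R_total = 0.01299 K/W
Q = ΔT/R_total = 24/0.01299

Q ≈ 1850 W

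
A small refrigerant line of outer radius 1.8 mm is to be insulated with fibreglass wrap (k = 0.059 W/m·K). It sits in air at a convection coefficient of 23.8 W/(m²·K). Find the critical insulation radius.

r_cr ≈ 2.48 mm

For a cylinder r_cr = k/h = 0.059/23.8
r_cr = 2.48 mm; since the bare radius (1.8 mm) is below r_cr, adding a thin layer of insulation will *increase* heat loss.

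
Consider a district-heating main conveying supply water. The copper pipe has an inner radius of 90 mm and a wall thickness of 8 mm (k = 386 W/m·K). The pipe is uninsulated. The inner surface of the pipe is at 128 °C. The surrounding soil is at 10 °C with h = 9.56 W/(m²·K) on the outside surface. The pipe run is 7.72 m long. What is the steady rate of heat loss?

Q ≈ 5360 W

For a radial system each layer contributes R = ln(r_out/r_in)/(2πkL); films add R = 1/(hA).
R_copper pipe wall = ln(98/90)/(2π×386×7.72) = 4.548×10^-6 K/W
R_outer film = 1/(h_o·2πr_oL) = 1/(9.56×2π×0.098×7.72) = 0.022 K/W
R_total = 0.02201 K/W
Q = ΔT/R_total = 118/0.02201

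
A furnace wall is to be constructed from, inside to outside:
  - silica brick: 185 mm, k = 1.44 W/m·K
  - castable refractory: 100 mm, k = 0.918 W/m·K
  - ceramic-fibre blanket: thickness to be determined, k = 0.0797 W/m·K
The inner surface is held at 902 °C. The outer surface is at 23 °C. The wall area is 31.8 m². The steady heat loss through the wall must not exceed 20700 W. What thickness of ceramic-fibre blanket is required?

L ≈ 88.7 mm

Using the resistance-network approach (series):
R_silica brick = L/(kA) = 0.185/(1.44×31.8) = 0.00404 K/W
R_castable refractory = L/(kA) = 0.1/(0.918×31.8) = 0.003426 K/W
Sum of the known resistances R_other = 0.007466 K/W
Required total resistance R_tot = ΔT/Q_allow = 879/20700 = 0.04246 K/W
R_ceramic-fibre blanket = R_tot − R_other = 0.035 K/W
L = R·k·A = 0.035×0.0797×31.8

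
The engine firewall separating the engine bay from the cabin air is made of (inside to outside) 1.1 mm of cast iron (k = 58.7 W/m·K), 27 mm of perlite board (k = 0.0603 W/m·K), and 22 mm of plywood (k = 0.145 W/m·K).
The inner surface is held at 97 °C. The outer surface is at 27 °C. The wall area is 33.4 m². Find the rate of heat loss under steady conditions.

Treating each layer as a thermal resistance in series:
R_cast iron = L/(kA) = 0.0011/(58.7×33.4) = 5.611×10^-7 K/W
R_perlite board = L/(kA) = 0.027/(0.0603×33.4) = 0.01341 K/W
R_plywood = L/(kA) = 0.022/(0.145×33.4) = 0.004543 K/W
R_total = 0.01795 K/W
Q = ΔT / R_total = 70 / 0.01795

Q ≈ 3900 W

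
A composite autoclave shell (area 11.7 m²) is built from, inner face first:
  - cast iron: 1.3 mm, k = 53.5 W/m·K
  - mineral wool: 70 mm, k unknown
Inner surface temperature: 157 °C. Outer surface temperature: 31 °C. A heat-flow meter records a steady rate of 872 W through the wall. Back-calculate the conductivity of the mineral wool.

Thermal resistances in series:
R_cast iron = L/(kA) = 0.0013/(53.5×11.7) = 2.077×10^-6 K/W
Sum of known resistances R_other = 2.077×10^-6 K/W
Total R = ΔT/Q = 126/872 = 0.1445 K/W
R_mineral wool = R_total − R_other = 0.1445 K/W
k = L/(R·A) = 0.07/(0.1445×11.7)

k ≈ 0.0414 W/(m·K)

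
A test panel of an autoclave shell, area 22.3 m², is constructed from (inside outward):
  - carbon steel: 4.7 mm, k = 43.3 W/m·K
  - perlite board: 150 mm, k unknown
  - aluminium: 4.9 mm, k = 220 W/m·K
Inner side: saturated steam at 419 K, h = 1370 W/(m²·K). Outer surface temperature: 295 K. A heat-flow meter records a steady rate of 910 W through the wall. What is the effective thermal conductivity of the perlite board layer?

k ≈ 0.0494 W/(m·K)

Using the resistance-network approach (series):
R_inner film = 1/(h_i·A) = 1/(1370×22.3) = 3.273×10^-5 K/W
R_carbon steel = L/(kA) = 0.0047/(43.3×22.3) = 4.867×10^-6 K/W
R_aluminium = L/(kA) = 0.0049/(220×22.3) = 9.988×10^-7 K/W
Sum of known resistances R_other = 3.86×10^-5 K/W
Total R = ΔT/Q = 124/910 = 0.1363 K/W
R_perlite board = R_total − R_other = 0.1362 K/W
k = L/(R·A) = 0.15/(0.1362×22.3)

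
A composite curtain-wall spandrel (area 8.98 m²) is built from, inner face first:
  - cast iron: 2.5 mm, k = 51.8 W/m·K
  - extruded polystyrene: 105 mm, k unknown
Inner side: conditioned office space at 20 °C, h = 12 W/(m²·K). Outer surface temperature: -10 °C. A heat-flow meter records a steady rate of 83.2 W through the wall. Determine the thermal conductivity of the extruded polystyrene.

k ≈ 0.0333 W/(m·K)

Thermal resistances in series:
R_inner film = 1/(h_i·A) = 1/(12×8.98) = 0.00928 K/W
R_cast iron = L/(kA) = 0.0025/(51.8×8.98) = 5.374×10^-6 K/W
Sum of known resistances R_other = 0.009285 K/W
Total R = ΔT/Q = 30/83.2 = 0.3606 K/W
R_extruded polystyrene = R_total − R_other = 0.3513 K/W
k = L/(R·A) = 0.105/(0.3513×8.98)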